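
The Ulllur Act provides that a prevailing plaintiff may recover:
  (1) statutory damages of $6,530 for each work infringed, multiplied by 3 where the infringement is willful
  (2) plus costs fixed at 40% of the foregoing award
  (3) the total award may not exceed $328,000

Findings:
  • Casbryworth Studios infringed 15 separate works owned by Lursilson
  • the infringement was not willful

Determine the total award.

Statutory damages: 15 × $6,530 = $97,950
Infringement not willful: no ×3 enhancement.
Costs: 40% of $97,950 = $39,180
Award plus costs: $97,950 + $39,180 = $137,130
Cap at $328,000: $137,130 is within the cap, no reduction.

Award: $137,130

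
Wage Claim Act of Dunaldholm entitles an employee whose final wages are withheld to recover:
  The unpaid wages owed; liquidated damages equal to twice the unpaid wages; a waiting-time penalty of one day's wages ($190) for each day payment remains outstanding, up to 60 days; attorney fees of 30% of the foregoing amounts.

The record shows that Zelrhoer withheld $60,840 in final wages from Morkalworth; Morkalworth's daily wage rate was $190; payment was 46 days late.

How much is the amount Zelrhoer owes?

$248,638

Doubled: 2 × $60,840 = $121,680
Penalty days: min(46, 60) = 46
Waiting-time penalty: 46 × $190 = $8,740
Subtotal: $60,840 + $121,680 + $8,740 = $191,260
Attorney fees: 30% of $191,260 = $57,378
Total award: $191,260 + $57,378 = $248,638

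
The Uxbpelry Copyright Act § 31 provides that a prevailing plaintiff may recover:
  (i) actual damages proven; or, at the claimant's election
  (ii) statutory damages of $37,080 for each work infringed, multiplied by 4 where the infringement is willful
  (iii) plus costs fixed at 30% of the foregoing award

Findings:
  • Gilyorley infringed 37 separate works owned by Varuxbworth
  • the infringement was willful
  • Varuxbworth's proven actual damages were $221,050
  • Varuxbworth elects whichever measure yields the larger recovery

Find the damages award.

$7,134,192

Statutory damages: 37 × $37,080 = $1,371,960
Multiplied by 4: 4 × $1,371,960 = $5,487,840
Greater of actual damages ($221,050) or enhanced statutory damages ($5,487,840): $5,487,840
Costs: 30% of $5,487,840 = $1,646,352
Award plus costs: $5,487,840 + $1,646,352 = $7,134,192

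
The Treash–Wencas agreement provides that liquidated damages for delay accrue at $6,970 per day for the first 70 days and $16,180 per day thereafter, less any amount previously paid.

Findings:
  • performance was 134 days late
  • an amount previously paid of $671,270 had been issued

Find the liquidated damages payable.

$852,150

First 70 days: 70 × $6,970 = $487,900
Remaining days: (134 − 70) × $16,180 = $1,035,520
Accrued per-day damages: $487,900 + $1,035,520 = $1,523,420
Less amount previously paid: $1,523,420 − $671,270 = $852,150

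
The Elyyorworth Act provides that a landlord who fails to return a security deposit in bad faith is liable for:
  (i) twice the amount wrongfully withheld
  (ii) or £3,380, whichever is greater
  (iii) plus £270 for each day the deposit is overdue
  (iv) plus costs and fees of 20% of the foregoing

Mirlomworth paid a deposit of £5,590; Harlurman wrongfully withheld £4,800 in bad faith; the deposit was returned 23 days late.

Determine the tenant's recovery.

Doubled: 2 × £4,800 = £9,600
Minimum £3,380: £9,600 meets the minimum, no increase.
Late-return penalty: 23 × £270 = £6,210
Damages plus late penalty: £9,600 + £6,210 = £15,810
Costs and fees: 20% of £15,810 = £3,162
Total recovery: £15,810 + £3,162 = £18,972

£18,972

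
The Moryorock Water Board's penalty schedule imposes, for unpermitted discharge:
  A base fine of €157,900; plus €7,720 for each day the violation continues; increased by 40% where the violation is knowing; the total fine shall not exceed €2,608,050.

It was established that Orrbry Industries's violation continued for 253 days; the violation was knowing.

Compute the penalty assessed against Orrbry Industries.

Per-day component: 253 × €7,720 = €1,953,160
Base plus per-day: €157,900 + €1,953,160 = €2,111,060
Enhancement: 40% of €2,111,060 = €844,424
Enhanced fine: €2,111,060 + €844,424 = €2,955,484
Cap at €2,608,050: €2,955,484 exceeds the cap → €2,608,050

€2,608,050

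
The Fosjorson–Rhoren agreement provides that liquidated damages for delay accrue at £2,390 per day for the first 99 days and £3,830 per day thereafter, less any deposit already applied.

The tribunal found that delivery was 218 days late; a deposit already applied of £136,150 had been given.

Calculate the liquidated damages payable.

First 99 days: 99 × £2,390 = £236,610
Remaining days: (218 − 99) × £3,830 = £455,770
Accrued per-day damages: £236,610 + £455,770 = £692,380
Less deposit already applied: £692,380 − £136,150 = £556,230

Liquidated damages: £556,230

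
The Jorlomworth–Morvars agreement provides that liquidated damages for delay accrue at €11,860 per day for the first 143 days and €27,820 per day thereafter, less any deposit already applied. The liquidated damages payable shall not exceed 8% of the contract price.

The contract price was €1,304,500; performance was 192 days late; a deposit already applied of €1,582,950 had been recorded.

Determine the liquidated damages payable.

€104,360

First 143 days: 143 × €11,860 = €1,695,980
Remaining days: (192 − 143) × €27,820 = €1,363,180
Accrued per-day damages: €1,695,980 + €1,363,180 = €3,059,160
Less deposit already applied: €3,059,160 − €1,582,950 = €1,476,210
Cap: 8% of €1,304,500 = €104,360
Cap at €104,360: €1,476,210 exceeds the cap → €104,360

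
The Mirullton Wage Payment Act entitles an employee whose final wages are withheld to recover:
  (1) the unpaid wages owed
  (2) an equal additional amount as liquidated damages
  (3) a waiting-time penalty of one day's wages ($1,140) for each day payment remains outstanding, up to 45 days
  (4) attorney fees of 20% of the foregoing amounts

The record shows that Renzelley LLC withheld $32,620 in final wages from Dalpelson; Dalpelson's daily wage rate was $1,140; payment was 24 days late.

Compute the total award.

Liquidated damages (equal amount): $32,620
Penalty days: min(24, 45) = 24
Waiting-time penalty: 24 × $1,140 = $27,360
Subtotal: $32,620 + $32,620 + $27,360 = $92,600
Attorney fees: 20% of $92,600 = $18,520
Total award: $92,600 + $18,520 = $111,120

$111,120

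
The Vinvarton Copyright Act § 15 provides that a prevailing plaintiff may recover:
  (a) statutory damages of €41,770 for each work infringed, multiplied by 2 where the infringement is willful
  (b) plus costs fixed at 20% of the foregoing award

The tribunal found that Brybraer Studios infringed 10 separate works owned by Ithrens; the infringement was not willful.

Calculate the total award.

€501,240

Statutory damages: 10 × €41,770 = €417,700
Infringement not willful: no ×2 enhancement.
Costs: 20% of €417,700 = €83,540
Award plus costs: €417,700 + €83,540 = €501,240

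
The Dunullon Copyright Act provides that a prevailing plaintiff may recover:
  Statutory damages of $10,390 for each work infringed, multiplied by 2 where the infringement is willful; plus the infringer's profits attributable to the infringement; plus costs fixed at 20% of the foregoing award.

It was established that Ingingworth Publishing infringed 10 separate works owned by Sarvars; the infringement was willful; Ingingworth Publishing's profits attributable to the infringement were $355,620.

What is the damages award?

Statutory damages: 10 × $10,390 = $103,900
Doubled: 2 × $103,900 = $207,800
Combined award: $207,800 + $355,620 = $563,420
Costs: 20% of $563,420 = $112,684
Award plus costs: $563,420 + $112,684 = $676,104

$676,104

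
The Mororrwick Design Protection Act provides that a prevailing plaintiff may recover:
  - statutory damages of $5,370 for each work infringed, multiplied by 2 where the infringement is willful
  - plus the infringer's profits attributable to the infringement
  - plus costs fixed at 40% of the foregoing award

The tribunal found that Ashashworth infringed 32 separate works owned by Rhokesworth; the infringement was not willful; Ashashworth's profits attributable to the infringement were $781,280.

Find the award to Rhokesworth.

$1,334,368

Statutory damages: 32 × $5,370 = $171,840
Infringement not willful: no ×2 enhancement.
Combined award: $171,840 + $781,280 = $953,120
Costs: 40% of $953,120 = $381,248
Award plus costs: $953,120 + $381,248 = $1,334,368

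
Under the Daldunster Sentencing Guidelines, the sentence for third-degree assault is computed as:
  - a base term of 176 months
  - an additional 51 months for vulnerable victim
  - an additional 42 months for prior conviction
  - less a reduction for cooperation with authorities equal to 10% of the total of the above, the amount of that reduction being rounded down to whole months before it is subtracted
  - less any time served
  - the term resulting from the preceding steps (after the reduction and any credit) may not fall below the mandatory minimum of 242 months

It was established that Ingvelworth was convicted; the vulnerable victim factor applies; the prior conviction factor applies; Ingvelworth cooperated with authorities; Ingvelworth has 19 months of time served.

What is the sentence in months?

242 months

Vulnerable victim enhancement: +51 months
Prior conviction enhancement: +42 months
Adjusted term: 176 months + 51 months + 42 months = 269 months
Cooperation with authorities reduction: 10% of 269 months = 26 months (rounded down)
After reduction: 269 − 26 = 243 months
Less time served: 243 months − 19 months = 224 months
Minimum 242 months: 224 months is below the minimum → 242 months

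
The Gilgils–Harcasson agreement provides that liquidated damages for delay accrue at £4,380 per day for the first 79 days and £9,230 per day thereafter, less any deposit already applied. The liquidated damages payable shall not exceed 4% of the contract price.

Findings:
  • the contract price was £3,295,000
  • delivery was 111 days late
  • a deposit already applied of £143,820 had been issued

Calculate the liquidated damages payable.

Liquidated damages: £131,800

First 79 days: 79 × £4,380 = £346,020
Remaining days: (111 − 79) × £9,230 = £295,360
Accrued per-day damages: £346,020 + £295,360 = £641,380
Less deposit already applied: £641,380 − £143,820 = £497,560
Cap: 4% of £3,295,000 = £131,800
Cap at £131,800: £497,560 exceeds the cap → £131,800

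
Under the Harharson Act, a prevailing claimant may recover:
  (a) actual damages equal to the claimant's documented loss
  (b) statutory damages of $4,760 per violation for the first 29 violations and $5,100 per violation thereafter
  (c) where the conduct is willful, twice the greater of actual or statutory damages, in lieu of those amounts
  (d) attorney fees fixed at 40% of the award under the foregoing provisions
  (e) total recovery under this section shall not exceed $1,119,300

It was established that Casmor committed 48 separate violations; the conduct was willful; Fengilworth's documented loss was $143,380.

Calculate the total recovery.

$657,832

First 29 violations: 29 × $4,760 = $138,040
Remaining violations: (48 − 29) × $5,100 = $96,900
Statutory damages: $138,040 + $96,900 = $234,940
Greater of actual damages ($143,380) or statutory damages ($234,940): $234,940
Doubled: 2 × $234,940 = $469,880
Attorney fees: 40% of $469,880 = $187,952
Total before cap: $469,880 + $187,952 = $657,832
Cap at $1,119,300: $657,832 is within the cap, no reduction.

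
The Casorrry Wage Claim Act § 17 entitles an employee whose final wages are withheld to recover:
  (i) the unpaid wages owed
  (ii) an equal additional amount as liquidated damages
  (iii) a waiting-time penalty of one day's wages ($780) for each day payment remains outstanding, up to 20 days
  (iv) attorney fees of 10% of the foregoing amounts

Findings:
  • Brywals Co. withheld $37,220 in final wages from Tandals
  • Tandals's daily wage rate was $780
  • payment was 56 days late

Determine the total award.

Liquidated damages (equal amount): $37,220
Penalty days: min(56, 20) = 20
Waiting-time penalty: 20 × $780 = $15,600
Subtotal: $37,220 + $37,220 + $15,600 = $90,040
Attorney fees: 10% of $90,040 = $9,004
Total award: $90,040 + $9,004 = $99,044

$99,044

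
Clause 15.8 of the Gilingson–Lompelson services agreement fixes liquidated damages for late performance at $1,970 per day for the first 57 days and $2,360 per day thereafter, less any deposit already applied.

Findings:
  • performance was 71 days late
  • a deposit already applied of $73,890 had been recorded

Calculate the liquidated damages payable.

First 57 days: 57 × $1,970 = $112,290
Remaining days: (71 − 57) × $2,360 = $33,040
Accrued per-day damages: $112,290 + $33,040 = $145,330
Less deposit already applied: $145,330 − $73,890 = $71,440

$71,440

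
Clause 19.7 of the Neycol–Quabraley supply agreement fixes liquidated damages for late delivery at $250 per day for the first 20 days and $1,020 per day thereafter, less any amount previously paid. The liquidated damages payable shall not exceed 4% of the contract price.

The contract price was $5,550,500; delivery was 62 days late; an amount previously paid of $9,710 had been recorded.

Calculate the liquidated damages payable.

Liquidated damages: $38,130

First 20 days: 20 × $250 = $5,000
Remaining days: (62 − 20) × $1,020 = $42,840
Accrued per-day damages: $5,000 + $42,840 = $47,840
Less amount previously paid: $47,840 − $9,710 = $38,130
Cap: 4% of $5,550,500 = $222,020
Cap at $222,020: $38,130 is within the cap, no reduction.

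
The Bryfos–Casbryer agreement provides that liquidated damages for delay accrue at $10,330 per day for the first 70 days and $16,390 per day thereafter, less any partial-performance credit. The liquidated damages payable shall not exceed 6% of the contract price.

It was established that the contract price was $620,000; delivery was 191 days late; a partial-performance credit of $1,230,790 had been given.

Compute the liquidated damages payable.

First 70 days: 70 × $10,330 = $723,100
Remaining days: (191 − 70) × $16,390 = $1,983,190
Accrued per-day damages: $723,100 + $1,983,190 = $2,706,290
Less partial-performance credit: $2,706,290 − $1,230,790 = $1,475,500
Cap: 6% of $620,000 = $37,200
Cap at $37,200: $1,475,500 exceeds the cap → $37,200

$37,200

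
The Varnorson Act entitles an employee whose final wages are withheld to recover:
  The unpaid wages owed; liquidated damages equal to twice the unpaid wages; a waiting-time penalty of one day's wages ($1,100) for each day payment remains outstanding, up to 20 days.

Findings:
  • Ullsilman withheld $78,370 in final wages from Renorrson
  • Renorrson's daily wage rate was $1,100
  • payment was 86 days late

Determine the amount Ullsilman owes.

Doubled: 2 × $78,370 = $156,740
Penalty days: min(86, 20) = 20
Waiting-time penalty: 20 × $1,100 = $22,000
Total award: $78,370 + $156,740 + $22,000 = $257,110

$257,110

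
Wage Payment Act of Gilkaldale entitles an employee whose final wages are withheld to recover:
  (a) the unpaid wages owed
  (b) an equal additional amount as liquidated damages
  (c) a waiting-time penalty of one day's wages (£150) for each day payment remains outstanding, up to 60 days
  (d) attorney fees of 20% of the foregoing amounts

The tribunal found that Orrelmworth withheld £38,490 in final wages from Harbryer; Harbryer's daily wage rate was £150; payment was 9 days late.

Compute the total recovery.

Liquidated damages (equal amount): £38,490
Penalty days: min(9, 60) = 9
Waiting-time penalty: 9 × £150 = £1,350
Subtotal: £38,490 + £38,490 + £1,350 = £78,330
Attorney fees: 20% of £78,330 = £15,666
Total award: £78,330 + £15,666 = £93,996

£93,996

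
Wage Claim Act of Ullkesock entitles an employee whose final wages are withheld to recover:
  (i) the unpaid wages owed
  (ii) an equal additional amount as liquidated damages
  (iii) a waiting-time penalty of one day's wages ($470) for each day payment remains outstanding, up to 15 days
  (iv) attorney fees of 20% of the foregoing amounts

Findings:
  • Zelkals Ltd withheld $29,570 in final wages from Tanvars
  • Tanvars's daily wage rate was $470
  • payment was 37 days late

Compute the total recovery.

$79,428

Liquidated damages (equal amount): $29,570
Penalty days: min(37, 15) = 15
Waiting-time penalty: 15 × $470 = $7,050
Subtotal: $29,570 + $29,570 + $7,050 = $66,190
Attorney fees: 20% of $66,190 = $13,238
Total award: $66,190 + $13,238 = $79,428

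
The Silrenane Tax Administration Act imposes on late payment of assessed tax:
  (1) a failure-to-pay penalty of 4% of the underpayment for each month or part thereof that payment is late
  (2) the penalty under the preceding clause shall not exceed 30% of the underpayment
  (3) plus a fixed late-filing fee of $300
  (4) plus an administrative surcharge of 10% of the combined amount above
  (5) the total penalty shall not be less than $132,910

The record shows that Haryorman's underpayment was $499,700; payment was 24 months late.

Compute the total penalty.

$165,231

Accrued rate: 4% × 24 = 96%, capped at 30% → 30%
Failure-to-pay penalty: 30% of $499,700 = $149,910
Penalty before surcharge: $149,910 + $300 = $150,210
Administrative surcharge: 10% of $150,210 = $15,021
Total penalty: $150,210 + $15,021 = $165,231
Minimum $132,910: $165,231 meets the minimum, no increase.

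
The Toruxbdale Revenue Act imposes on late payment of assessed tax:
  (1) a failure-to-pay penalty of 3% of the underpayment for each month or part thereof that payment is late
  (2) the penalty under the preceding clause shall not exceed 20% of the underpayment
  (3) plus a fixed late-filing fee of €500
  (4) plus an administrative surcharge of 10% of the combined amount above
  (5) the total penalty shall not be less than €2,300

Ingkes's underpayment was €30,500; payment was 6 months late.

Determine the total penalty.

Accrued rate: 3% × 6 = 18%, capped at 20% → 18%
Failure-to-pay penalty: 18% of €30,500 = €5,490
Penalty before surcharge: €5,490 + €500 = €5,990
Administrative surcharge: 10% of €5,990 = €599
Total penalty: €5,990 + €599 = €6,589
Minimum €2,300: €6,589 meets the minimum, no increase.

€6,589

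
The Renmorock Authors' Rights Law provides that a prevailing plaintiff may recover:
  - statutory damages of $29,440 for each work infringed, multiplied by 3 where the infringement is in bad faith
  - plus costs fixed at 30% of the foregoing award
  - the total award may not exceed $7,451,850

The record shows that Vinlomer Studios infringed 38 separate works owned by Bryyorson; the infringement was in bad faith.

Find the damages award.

Award: $4,363,008

Statutory damages: 38 × $29,440 = $1,118,720
Trebled: 3 × $1,118,720 = $3,356,160
Costs: 30% of $3,356,160 = $1,006,848
Award plus costs: $3,356,160 + $1,006,848 = $4,363,008
Cap at $7,451,850: $4,363,008 is within the cap, no reduction.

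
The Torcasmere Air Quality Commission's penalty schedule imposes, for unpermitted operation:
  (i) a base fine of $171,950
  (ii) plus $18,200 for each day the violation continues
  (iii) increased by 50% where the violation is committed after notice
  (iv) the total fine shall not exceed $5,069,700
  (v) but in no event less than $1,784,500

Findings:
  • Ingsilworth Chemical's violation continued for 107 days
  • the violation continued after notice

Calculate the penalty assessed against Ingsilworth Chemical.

$3,179,025

Per-day component: 107 × $18,200 = $1,947,400
Base plus per-day: $171,950 + $1,947,400 = $2,119,350
Enhancement: 50% of $2,119,350 = $1,059,675
Enhanced fine: $2,119,350 + $1,059,675 = $3,179,025
Cap at $5,069,700: $3,179,025 is within the cap, no reduction.
Minimum $1,784,500: $3,179,025 meets the minimum, no increase.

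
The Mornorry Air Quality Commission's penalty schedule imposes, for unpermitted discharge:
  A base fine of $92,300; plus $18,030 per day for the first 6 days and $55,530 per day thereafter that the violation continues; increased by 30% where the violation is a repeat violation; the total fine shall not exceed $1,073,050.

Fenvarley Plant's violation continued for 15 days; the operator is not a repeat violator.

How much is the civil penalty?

First 6 days: 6 × $18,030 = $108,180
Remaining days: (15 − 6) × $55,530 = $499,770
Per-day component: $108,180 + $499,770 = $607,950
Base plus per-day: $92,300 + $607,950 = $700,250
The operator is not a repeat violator: no 30% increase.
Cap at $1,073,050: $700,250 is within the cap, no reduction.

Civil penalty: $700,250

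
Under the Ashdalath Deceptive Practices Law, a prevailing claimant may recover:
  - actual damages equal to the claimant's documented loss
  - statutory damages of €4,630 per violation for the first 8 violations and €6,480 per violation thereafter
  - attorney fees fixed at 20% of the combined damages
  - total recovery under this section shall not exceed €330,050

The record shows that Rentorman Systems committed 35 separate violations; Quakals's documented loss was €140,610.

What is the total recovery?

Total recovery: €330,050

First 8 violations: 8 × €4,630 = €37,040
Remaining violations: (35 − 8) × €6,480 = €174,960
Statutory damages: €37,040 + €174,960 = €212,000
Combined damages: €140,610 + €212,000 = €352,610
Attorney fees: 20% of €352,610 = €70,522
Total before cap: €352,610 + €70,522 = €423,132
Cap at €330,050: €423,132 exceeds the cap → €330,050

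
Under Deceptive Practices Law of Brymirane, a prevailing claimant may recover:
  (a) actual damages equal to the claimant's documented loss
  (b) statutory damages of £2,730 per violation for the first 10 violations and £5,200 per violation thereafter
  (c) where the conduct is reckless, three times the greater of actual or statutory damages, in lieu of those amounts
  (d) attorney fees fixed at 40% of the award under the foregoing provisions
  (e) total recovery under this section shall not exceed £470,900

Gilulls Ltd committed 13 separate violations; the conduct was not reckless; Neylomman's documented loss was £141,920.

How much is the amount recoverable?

Total recovery: £258,748

First 10 violations: 10 × £2,730 = £27,300
Remaining violations: (13 − 10) × £5,200 = £15,600
Statutory damages: £27,300 + £15,600 = £42,900
Conduct not reckless: the in-lieu enhancement does not apply.
Actual plus statutory damages: £141,920 + £42,900 = £184,820
Attorney fees: 40% of £184,820 = £73,928
Total before cap: £184,820 + £73,928 = £258,748
Cap at £470,900: £258,748 is within the cap, no reduction.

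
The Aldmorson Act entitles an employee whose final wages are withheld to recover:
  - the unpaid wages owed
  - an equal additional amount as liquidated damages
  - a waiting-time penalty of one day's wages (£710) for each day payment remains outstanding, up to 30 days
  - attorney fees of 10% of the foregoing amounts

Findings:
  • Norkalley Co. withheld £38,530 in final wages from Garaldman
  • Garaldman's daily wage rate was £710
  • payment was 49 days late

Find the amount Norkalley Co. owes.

Liquidated damages (equal amount): £38,530
Penalty days: min(49, 30) = 30
Waiting-time penalty: 30 × £710 = £21,300
Subtotal: £38,530 + £38,530 + £21,300 = £98,360
Attorney fees: 10% of £98,360 = £9,836
Total award: £98,360 + £9,836 = £108,196

£108,196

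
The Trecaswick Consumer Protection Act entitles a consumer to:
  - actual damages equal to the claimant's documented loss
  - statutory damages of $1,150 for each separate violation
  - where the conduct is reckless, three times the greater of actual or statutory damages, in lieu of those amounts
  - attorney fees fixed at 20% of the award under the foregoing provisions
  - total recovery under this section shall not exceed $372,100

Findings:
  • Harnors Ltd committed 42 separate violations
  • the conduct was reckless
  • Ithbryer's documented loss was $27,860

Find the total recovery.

Statutory damages: 42 × $1,150 = $48,300
Greater of actual damages ($27,860) or statutory damages ($48,300): $48,300
Trebled: 3 × $48,300 = $144,900
Attorney fees: 20% of $144,900 = $28,980
Total before cap: $144,900 + $28,980 = $173,880
Cap at $372,100: $173,880 is within the cap, no reduction.

$173,880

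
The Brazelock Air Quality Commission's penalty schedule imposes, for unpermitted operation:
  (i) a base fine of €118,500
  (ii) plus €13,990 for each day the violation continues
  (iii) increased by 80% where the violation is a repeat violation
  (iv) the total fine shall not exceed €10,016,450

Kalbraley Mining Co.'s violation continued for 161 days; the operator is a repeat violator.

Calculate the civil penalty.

Per-day component: 161 × €13,990 = €2,252,390
Base plus per-day: €118,500 + €2,252,390 = €2,370,890
Enhancement: 80% of €2,370,890 = €1,896,712
Enhanced fine: €2,370,890 + €1,896,712 = €4,267,602
Cap at €10,016,450: €4,267,602 is within the cap, no reduction.

€4,267,602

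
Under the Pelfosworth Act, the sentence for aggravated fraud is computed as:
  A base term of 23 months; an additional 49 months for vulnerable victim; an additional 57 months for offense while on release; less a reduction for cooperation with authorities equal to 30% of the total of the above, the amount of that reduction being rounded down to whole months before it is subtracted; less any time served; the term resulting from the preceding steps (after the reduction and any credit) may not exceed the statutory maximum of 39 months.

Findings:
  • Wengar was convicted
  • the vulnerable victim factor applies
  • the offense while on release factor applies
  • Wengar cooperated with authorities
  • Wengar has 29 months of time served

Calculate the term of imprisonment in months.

Vulnerable victim enhancement: +49 months
Offense while on release enhancement: +57 months
Adjusted term: 23 months + 49 months + 57 months = 129 months
Cooperation with authorities reduction: 30% of 129 months = 38 months (rounded down)
After reduction: 129 − 38 = 91 months
Less time served: 91 months − 29 months = 62 months
Cap at 39 months: 62 months exceeds the cap → 39 months

39 months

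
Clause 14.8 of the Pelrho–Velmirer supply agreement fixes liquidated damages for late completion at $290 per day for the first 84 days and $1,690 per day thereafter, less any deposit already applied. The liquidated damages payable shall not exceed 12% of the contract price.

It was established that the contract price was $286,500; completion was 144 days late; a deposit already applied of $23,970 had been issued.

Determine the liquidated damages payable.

First 84 days: 84 × $290 = $24,360
Remaining days: (144 − 84) × $1,690 = $101,400
Accrued per-day damages: $24,360 + $101,400 = $125,760
Less deposit already applied: $125,760 − $23,970 = $101,790
Cap: 12% of $286,500 = $34,380
Cap at $34,380: $101,790 exceeds the cap → $34,380

$34,380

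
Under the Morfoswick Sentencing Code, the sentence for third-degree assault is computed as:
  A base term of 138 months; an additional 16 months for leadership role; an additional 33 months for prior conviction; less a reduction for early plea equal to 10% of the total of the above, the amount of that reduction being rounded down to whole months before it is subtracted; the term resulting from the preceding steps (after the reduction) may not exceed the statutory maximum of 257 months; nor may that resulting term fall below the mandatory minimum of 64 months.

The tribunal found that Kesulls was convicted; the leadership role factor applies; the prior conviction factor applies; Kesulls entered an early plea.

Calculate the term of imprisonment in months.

Sentence: 169 months

Leadership role enhancement: +16 months
Prior conviction enhancement: +33 months
Adjusted term: 138 months + 16 months + 33 months = 187 months
Early plea reduction: 10% of 187 months = 18 months (rounded down)
After reduction: 187 − 18 = 169 months
Cap at 257 months: 169 months is within the cap, no reduction.
Minimum 64 months: 169 months meets the minimum, no increase.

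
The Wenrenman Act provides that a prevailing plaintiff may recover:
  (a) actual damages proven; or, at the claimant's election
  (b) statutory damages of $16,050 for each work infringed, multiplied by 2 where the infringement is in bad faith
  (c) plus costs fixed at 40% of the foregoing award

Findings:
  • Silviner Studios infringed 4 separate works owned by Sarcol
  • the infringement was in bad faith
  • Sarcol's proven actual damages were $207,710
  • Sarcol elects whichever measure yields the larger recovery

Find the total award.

Award: $290,794

Statutory damages: 4 × $16,050 = $64,200
Doubled: 2 × $64,200 = $128,400
Greater of actual damages ($207,710) or enhanced statutory damages ($128,400): $207,710
Costs: 40% of $207,710 = $83,084
Award plus costs: $207,710 + $83,084 = $290,794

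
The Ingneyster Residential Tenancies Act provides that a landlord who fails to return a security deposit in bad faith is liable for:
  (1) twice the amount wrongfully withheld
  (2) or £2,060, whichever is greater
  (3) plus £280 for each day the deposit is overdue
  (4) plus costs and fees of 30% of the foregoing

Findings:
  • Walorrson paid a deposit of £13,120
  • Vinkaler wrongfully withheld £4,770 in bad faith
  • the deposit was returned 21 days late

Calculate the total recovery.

£20,046

Doubled: 2 × £4,770 = £9,540
Minimum £2,060: £9,540 meets the minimum, no increase.
Late-return penalty: 21 × £280 = £5,880
Damages plus late penalty: £9,540 + £5,880 = £15,420
Costs and fees: 30% of £15,420 = £4,626
Total recovery: £15,420 + £4,626 = £20,046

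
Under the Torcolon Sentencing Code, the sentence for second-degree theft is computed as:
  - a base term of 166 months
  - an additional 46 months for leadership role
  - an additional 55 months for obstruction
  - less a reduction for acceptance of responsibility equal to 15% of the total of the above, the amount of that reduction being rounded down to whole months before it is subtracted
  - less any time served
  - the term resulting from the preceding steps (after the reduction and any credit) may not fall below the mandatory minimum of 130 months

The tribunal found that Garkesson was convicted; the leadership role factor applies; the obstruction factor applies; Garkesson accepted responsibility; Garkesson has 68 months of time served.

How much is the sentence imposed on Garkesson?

Leadership role enhancement: +46 months
Obstruction enhancement: +55 months
Adjusted term: 166 months + 46 months + 55 months = 267 months
Acceptance of responsibility reduction: 15% of 267 months = 40 months (rounded down)
After reduction: 267 − 40 = 227 months
Less time served: 227 months − 68 months = 159 months
Minimum 130 months: 159 months meets the minimum, no increase.

159 months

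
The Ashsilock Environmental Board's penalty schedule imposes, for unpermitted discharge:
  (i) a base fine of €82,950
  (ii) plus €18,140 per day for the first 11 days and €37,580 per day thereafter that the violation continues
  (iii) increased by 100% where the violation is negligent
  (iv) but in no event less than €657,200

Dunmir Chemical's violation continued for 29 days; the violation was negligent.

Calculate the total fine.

First 11 days: 11 × €18,140 = €199,540
Remaining days: (29 − 11) × €37,580 = €676,440
Per-day component: €199,540 + €676,440 = €875,980
Base plus per-day: €82,950 + €875,980 = €958,930
Enhancement: 100% of €958,930 = €958,930
Enhanced fine: €958,930 + €958,930 = €1,917,860
Minimum €657,200: €1,917,860 meets the minimum, no increase.

Civil penalty: €1,917,860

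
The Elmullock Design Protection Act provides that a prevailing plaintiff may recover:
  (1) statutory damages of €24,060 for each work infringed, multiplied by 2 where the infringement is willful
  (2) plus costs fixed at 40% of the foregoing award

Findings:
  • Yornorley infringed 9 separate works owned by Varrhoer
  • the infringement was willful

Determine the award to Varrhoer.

€606,312

Statutory damages: 9 × €24,060 = €216,540
Doubled: 2 × €216,540 = €433,080
Costs: 40% of €433,080 = €173,232
Award plus costs: €433,080 + €173,232 = €606,312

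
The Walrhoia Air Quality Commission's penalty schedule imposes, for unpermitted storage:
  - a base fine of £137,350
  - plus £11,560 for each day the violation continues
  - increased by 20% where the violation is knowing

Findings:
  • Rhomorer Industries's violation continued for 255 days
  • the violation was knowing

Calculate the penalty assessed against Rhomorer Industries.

£3,702,180

Per-day component: 255 × £11,560 = £2,947,800
Base plus per-day: £137,350 + £2,947,800 = £3,085,150
Enhancement: 20% of £3,085,150 = £617,030
Enhanced fine: £3,085,150 + £617,030 = £3,702,180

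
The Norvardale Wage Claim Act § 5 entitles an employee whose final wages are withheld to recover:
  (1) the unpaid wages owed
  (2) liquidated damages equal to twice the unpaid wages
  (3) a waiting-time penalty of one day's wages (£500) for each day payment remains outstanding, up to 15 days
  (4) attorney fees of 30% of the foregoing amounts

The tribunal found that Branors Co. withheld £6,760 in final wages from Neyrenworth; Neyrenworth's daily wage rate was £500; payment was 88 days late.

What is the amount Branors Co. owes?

Total award: £36,114

Doubled: 2 × £6,760 = £13,520
Penalty days: min(88, 15) = 15
Waiting-time penalty: 15 × £500 = £7,500
Subtotal: £6,760 + £13,520 + £7,500 = £27,780
Attorney fees: 30% of £27,780 = £8,334
Total award: £27,780 + £8,334 = £36,114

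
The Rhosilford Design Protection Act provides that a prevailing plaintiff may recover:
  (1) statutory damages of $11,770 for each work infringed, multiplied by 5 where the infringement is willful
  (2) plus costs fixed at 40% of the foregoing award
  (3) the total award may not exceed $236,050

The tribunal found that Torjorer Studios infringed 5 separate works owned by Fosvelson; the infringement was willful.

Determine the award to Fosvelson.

Statutory damages: 5 × $11,770 = $58,850
Multiplied by 5: 5 × $58,850 = $294,250
Costs: 40% of $294,250 = $117,700
Award plus costs: $294,250 + $117,700 = $411,950
Cap at $236,050: $411,950 exceeds the cap → $236,050

$236,050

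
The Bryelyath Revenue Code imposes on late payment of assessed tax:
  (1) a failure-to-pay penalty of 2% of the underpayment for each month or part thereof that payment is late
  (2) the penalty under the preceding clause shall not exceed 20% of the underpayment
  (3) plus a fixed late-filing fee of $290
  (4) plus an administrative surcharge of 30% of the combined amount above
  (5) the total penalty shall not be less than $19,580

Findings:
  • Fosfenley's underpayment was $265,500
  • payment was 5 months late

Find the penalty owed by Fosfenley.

Accrued rate: 2% × 5 = 10%, capped at 20% → 10%
Failure-to-pay penalty: 10% of $265,500 = $26,550
Penalty before surcharge: $26,550 + $290 = $26,840
Administrative surcharge: 30% of $26,840 = $8,052
Total penalty: $26,840 + $8,052 = $34,892
Minimum $19,580: $34,892 meets the minimum, no increase.

$34,892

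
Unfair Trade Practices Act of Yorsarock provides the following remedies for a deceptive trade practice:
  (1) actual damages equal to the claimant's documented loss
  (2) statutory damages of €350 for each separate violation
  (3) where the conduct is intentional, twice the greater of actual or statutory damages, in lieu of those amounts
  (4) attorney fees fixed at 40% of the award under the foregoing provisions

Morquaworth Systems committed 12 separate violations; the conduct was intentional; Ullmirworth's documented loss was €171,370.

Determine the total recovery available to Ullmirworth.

Statutory damages: 12 × €350 = €4,200
Greater of actual damages (€171,370) or statutory damages (€4,200): €171,370
Doubled: 2 × €171,370 = €342,740
Attorney fees: 40% of €342,740 = €137,096
Total recovery: €342,740 + €137,096 = €479,836

€479,836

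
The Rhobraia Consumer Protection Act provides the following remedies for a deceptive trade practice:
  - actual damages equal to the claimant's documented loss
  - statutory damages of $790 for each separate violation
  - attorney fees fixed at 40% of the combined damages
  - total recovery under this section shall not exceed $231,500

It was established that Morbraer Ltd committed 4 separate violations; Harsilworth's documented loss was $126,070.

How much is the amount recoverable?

$180,922

Statutory damages: 4 × $790 = $3,160
Combined damages: $126,070 + $3,160 = $129,230
Attorney fees: 40% of $129,230 = $51,692
Total before cap: $129,230 + $51,692 = $180,922
Cap at $231,500: $180,922 is within the cap, no reduction.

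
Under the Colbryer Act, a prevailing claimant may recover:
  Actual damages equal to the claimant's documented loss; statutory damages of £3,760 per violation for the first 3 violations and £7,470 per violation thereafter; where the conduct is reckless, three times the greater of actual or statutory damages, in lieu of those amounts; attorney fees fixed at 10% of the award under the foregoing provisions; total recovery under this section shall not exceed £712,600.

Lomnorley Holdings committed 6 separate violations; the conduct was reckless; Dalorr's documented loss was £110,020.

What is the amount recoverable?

First 3 violations: 3 × £3,760 = £11,280
Remaining violations: (6 − 3) × £7,470 = £22,410
Statutory damages: £11,280 + £22,410 = £33,690
Greater of actual damages (£110,020) or statutory damages (£33,690): £110,020
Trebled: 3 × £110,020 = £330,060
Attorney fees: 10% of £330,060 = £33,006
Total before cap: £330,060 + £33,006 = £363,066
Cap at £712,600: £363,066 is within the cap, no reduction.

£363,066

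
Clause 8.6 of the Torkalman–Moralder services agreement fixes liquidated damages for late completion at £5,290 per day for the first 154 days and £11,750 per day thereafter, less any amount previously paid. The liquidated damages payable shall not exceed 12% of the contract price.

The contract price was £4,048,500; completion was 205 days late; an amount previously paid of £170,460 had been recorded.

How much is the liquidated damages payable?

£485,820

First 154 days: 154 × £5,290 = £814,660
Remaining days: (205 − 154) × £11,750 = £599,250
Accrued per-day damages: £814,660 + £599,250 = £1,413,910
Less amount previously paid: £1,413,910 − £170,460 = £1,243,450
Cap: 12% of £4,048,500 = £485,820
Cap at £485,820: £1,243,450 exceeds the cap → £485,820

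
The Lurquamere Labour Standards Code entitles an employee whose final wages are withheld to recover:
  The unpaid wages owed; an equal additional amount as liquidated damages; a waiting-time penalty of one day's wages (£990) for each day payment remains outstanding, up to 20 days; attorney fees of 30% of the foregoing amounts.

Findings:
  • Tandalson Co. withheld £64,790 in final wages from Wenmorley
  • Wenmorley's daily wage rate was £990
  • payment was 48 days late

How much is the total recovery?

Liquidated damages (equal amount): £64,790
Penalty days: min(48, 20) = 20
Waiting-time penalty: 20 × £990 = £19,800
Subtotal: £64,790 + £64,790 + £19,800 = £149,380
Attorney fees: 30% of £149,380 = £44,814
Total award: £149,380 + £44,814 = £194,194

£194,194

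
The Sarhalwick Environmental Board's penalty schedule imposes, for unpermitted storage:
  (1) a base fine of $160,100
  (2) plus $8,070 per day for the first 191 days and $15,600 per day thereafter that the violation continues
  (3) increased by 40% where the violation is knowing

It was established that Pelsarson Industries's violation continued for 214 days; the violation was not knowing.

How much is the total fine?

$2,060,270

First 191 days: 191 × $8,070 = $1,541,370
Remaining days: (214 − 191) × $15,600 = $358,800
Per-day component: $1,541,370 + $358,800 = $1,900,170
Base plus per-day: $160,100 + $1,900,170 = $2,060,270
The violation was not knowing: no 40% increase.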